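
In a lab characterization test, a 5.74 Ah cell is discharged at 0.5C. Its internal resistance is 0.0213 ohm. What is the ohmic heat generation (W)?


Step 1: I = C_rate * capacity = 0.5 * 5.74 = 2.87 A
Step 2: Q = I^2 * R = 2.87^2 * 0.0213 = 8.2369 * 0.0213 = 0.1754 W

0.1754 W


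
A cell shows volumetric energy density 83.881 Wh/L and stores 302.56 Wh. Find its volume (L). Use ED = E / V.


V = E / ED = 302.56 / 83.881 = 3.607 L

3.607 L


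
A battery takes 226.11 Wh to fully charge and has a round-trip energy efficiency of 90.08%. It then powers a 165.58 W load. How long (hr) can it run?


Step 1: E_discharge = eta/100 * E_charge = 90.08/100 * 226.11 = 203.68 Wh
Step 2: t = E_discharge / P = 203.68 / 165.58 = 1.230 hr

1.230 hr


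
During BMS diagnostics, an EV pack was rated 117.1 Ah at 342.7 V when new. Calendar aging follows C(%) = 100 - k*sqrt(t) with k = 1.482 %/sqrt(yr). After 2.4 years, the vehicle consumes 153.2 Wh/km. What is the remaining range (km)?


Step 1: capacity retention = 100 - 1.482 * sqrt(2.4) = 100 - 1.482 * 1.5492 = 97.704%
Step 2: C_now = 117.1 * 97.704/100 = 114.41 Ah
Step 3: E_pack = V * C_now = 342.7 * 114.41 = 39208 Wh
Step 4: range = E_pack / consumption = 39208 / 153.2 = 255.9 km

255.9 km


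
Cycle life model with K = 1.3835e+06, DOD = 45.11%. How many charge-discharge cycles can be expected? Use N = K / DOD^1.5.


Step 1: DOD^1.5 = 45.11^1.5 = 302.98
Step 2: N = 1.3835e+06 / 302.98 = 4566 cycles

4566 cycles


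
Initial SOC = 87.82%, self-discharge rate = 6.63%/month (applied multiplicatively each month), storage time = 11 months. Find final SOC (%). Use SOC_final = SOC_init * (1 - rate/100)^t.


Monthly retention factor = 1 - 6.63/100 = 0.9337
Over 11 months: factor^11 = 0.4702
SOC_final = 87.82 * 0.4702 = 41.29%

41.29%


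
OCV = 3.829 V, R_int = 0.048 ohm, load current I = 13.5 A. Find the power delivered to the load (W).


Step 1: V_terminal = OCV - I*R = 3.829 - 13.5 * 0.048 = 3.181 V
Step 2: P_out = V_terminal * I = 3.181 * 13.5 = 42.94 W

42.94 W


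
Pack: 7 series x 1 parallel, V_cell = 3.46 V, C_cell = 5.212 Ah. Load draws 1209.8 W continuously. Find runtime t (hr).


Step 1: E_pack = Ns * V_cell * Np * C_cell = 7 * 3.46 * 1 * 5.212 = 126.23 Wh
Step 2: t = E_pack / P = 126.23 / 1209.8 = 0.1043 hr

0.1043 hr


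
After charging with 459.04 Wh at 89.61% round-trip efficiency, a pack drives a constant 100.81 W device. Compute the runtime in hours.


Step 1: E_discharge = eta/100 * E_charge = 89.61/100 * 459.04 = 411.35 Wh
Step 2: t = E_discharge / P = 411.35 / 100.81 = 4.080 hr

4.080 hr


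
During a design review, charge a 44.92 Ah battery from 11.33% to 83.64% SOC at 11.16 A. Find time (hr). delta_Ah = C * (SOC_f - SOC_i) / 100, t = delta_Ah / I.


Step 1: dSOC = 83.64% - 11.33% = 72.31%
Step 2: delta_Ah = 44.92 * 72.31 / 100 = 32.482 Ah
Step 3: t = 32.482 / 11.16 = 2.911 hr

2.911 hr


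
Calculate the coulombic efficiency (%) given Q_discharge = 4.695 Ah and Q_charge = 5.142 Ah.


eta_c = Q_dis / Q_chg * 100 = 4.695 / 5.142 * 100 = 91.31%

91.31%


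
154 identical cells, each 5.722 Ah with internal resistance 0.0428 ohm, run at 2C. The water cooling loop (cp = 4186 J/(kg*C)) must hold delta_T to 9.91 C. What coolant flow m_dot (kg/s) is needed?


Step 1: I = 2 * 5.722 = 11.444 A
Step 2: Q_cell = I^2 * R = 11.444^2 * 0.0428 = 5.6053 W
Step 3: Q_total = 154 * 5.6053 = 863.22 W
Step 4: m_dot = Q_total / (cp * dT) = 863.22 / (4186 * 9.91) = 0.02081 kg/s

0.02081 kg/s


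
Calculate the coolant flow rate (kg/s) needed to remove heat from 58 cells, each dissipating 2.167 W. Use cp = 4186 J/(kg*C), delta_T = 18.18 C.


Q_total = 58 * 2.167 = 125.69 W
m_dot = Q_total / (cp * dT) = 125.69 / (4186 * 18.18) = 0.001652 kg/s

0.001652 kg/s


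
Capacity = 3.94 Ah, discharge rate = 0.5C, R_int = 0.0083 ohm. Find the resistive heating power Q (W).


Step 1: I = C_rate * capacity = 0.5 * 3.94 = 1.97 A
Step 2: Q = I^2 * R = 1.97^2 * 0.0083 = 3.8809 * 0.0083 = 0.03221 W

0.03221 W


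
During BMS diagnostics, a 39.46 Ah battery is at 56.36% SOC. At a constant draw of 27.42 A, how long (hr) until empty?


Step 1: remaining = SOC/100 * C_total = 56.36/100 * 39.46 = 22.24 Ah
Step 2: t = remaining / I = 22.24 / 27.42 = 0.8111 hr

0.8111 hr


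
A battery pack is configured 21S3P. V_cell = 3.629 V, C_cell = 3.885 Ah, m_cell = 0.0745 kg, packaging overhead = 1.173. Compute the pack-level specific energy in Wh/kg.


Step 1: V_pack = 21 * 3.629 = 76.209 V
Step 2: C_pack = 3 * 3.885 = 11.655 Ah
Step 3: E_pack = V_pack * C_pack = 76.209 * 11.655 = 888.22 Wh
Step 4: m_pack = 21 * 3 * 0.0745 * 1.173 = 5.5055 kg
Step 5: ED = E_pack / m_pack = 888.22 / 5.5055 = 161.3 Wh/kg

161.3 Wh/kg


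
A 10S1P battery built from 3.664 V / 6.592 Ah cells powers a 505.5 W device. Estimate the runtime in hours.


Step 1: E_pack = Ns * V_cell * Np * C_cell = 10 * 3.664 * 1 * 6.592 = 241.53 Wh
Step 2: t = E_pack / P = 241.53 / 505.5 = 0.4778 hr

0.4778 hr


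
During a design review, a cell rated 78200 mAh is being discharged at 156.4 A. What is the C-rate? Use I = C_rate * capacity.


Convert: capacity = 78200 mAh = 78.2 Ah
C_rate = I / capacity = 156.4 / 78.2 = 2C

2C


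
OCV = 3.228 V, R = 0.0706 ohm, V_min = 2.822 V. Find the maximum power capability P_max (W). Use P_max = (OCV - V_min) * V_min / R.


P_max = (OCV - V_min) * V_min / R = (3.228 - 2.822) * 2.822 / 0.0706 = 0.406 * 2.822 / 0.0706 = 16.23 W

16.23 W


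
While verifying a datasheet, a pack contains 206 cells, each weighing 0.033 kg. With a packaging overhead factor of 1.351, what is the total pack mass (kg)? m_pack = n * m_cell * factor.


Cell mass sum = 206 * 0.033 = 6.798 kg
With overhead 1.351: m_pack = 6.798 * 1.351 = 9.184 kg

9.184 kg


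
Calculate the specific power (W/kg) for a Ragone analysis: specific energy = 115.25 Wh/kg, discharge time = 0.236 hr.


Specific power = 115.25 Wh/kg / 0.236 hr = 488.3 W/kg

488.3 W/kg


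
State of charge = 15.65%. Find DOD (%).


DOD = 100 - SOC = 100 - 15.65 = 84.35%

84.35%


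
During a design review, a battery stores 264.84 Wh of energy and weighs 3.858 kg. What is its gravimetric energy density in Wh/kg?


ED = E / m = 264.84 / 3.858 = 68.65 Wh/kg

68.65 Wh/kg


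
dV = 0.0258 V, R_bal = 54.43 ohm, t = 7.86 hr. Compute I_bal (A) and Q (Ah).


First, Ohm's law: I_bal = 0.0258 V / 54.43 ohm = 4.7400e-04 A
Then Q = I * t = 4.7400e-04 A * 7.86 hr = 0.003726 Ah

I=4.7400e-04 A, Q=0.003726 Ah


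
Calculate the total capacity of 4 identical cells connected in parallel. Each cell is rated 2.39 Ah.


C_total = 4 * 2.39 = 9.56 Ah

9.56 Ah


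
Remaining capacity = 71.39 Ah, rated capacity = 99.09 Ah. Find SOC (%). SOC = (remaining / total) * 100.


SOC = (remaining / total) * 100 = (71.39 / 99.09) * 100 = 72.05%

72.05%


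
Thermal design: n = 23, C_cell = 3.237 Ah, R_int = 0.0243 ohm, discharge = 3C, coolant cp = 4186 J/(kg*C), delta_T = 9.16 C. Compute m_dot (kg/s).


Step 1: I = 3 * 3.237 = 9.711 A
Step 2: Q_cell = I^2 * R = 9.711^2 * 0.0243 = 2.2916 W
Step 3: Q_total = 23 * 2.2916 = 52.707 W
Step 4: m_dot = Q_total / (cp * dT) = 52.707 / (4186 * 9.16) = 0.001375 kg/s

0.001375 kg/s


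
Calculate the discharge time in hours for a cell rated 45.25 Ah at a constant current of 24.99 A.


Runtime = 45.25 Ah / 24.99 A = 1.811 hr

1.811 hr


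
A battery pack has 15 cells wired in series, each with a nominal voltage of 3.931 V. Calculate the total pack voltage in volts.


With 15 cells in series at 3.931 V each, V_pack = 58.965 V

58.965 V


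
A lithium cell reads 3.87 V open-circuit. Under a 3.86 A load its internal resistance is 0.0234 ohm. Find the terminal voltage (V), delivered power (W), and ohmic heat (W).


Step 1: V_terminal = OCV - I*R = 3.87 - 3.86 * 0.0234 = 3.7797 V
Step 2: P_out = V_terminal * I = 3.7797 * 3.86 = 14.59 W
Step 3: Q = I^2 * R = 3.86^2 * 0.0234 = 0.3487 W

V=3.7797 V, P=14.59 W, Q=0.3487 W


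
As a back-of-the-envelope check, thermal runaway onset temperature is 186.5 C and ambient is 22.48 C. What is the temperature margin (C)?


Safety margin = 186.5 C - 22.48 C = 164.02 C

164.02 C


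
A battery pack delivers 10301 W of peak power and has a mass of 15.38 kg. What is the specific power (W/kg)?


Specific power = 10301 W / 15.38 kg = 669.8 W/kg

669.8 W/kg


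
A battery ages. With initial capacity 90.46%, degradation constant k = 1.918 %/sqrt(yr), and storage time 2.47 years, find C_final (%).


Step 1: sqrt(2.47 yr) = 1.5716
Step 2: drop = 1.918 * 1.5716 = 3.0143
Step 3: C_final = 90.46 - 3.0143 = 87.45%

87.45%


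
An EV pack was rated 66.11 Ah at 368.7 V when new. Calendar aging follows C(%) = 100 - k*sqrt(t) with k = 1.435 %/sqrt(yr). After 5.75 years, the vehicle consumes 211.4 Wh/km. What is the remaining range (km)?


Step 1: capacity retention = 100 - 1.435 * sqrt(5.75) = 100 - 1.435 * 2.3979 = 96.559%
Step 2: C_now = 66.11 * 96.559/100 = 63.835 Ah
Step 3: E_pack = V * C_now = 368.7 * 63.835 = 23536 Wh
Step 4: range = E_pack / consumption = 23536 / 211.4 = 111.3 km

111.3 km


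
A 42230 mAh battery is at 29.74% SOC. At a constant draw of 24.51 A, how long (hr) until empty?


Convert: C_total = 42230 mAh = 42.23 Ah
Step 1: remaining = SOC/100 * C_total = 29.74/100 * 42.23 = 12.559 Ah
Step 2: t = remaining / I = 12.559 / 24.51 = 0.5124 hr

0.5124 hr


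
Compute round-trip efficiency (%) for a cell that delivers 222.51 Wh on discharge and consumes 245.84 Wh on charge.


Round-trip efficiency = 222.51/245.84 * 100% = 90.51%

90.51%


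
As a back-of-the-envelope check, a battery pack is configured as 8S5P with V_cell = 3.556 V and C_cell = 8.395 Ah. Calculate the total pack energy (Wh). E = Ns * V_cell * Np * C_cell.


V_pack = 8 * 3.556 = 28.448 V
C_pack = 5 * 8.395 = 41.975 Ah
E = V_pack * C_pack = 28.448 * 41.975 = 1194 Wh

1194 Wh


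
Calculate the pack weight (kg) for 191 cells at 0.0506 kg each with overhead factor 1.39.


Cell mass sum = 191 * 0.0506 = 9.6646 kg
With overhead 1.39: m_pack = 9.6646 * 1.39 = 13.43 kg

13.43 kg


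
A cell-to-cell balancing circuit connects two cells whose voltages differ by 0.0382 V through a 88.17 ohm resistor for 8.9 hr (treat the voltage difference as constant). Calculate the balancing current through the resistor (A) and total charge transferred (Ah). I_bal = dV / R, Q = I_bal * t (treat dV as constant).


I_bal = dV / R = 0.0382 / 88.17 = 4.3325e-04 A
Q = I_bal * t = 4.3325e-04 * 8.9 = 0.003856 Ah

I=4.3325e-04 A, Q=0.003856 Ah


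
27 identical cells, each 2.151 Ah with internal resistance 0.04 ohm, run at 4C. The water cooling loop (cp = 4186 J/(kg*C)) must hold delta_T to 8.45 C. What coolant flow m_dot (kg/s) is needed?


Step 1: I = 4 * 2.151 = 8.604 A
Step 2: Q_cell = I^2 * R = 8.604^2 * 0.04 = 2.9612 W
Step 3: Q_total = 27 * 2.9612 = 79.952 W
Step 4: m_dot = Q_total / (cp * dT) = 79.952 / (4186 * 8.45) = 0.002260 kg/s

0.002260 kg/s


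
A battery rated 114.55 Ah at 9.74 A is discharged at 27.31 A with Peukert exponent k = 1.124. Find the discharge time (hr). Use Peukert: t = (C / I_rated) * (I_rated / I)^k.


t_rated = C / I_rated = 114.55 / 9.74 = 11.761 hr
(I_rated/I)^k = (0.35665)^1.124 = 0.31385
t = t_rated * (I_rated/I)^k = 11.761 * 0.31385 = 3.691 hr

3.691 hr


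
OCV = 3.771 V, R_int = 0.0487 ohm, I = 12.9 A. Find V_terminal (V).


IR drop = 12.9 * 0.0487 = 0.62823 V
V = 3.771 - 0.62823 = 3.143 V

3.143 V


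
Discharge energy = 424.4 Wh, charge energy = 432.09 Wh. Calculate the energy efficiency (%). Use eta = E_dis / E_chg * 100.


eta_e = E_dis / E_chg * 100 = 424.4 / 432.09 * 100 = 98.22%

98.22%


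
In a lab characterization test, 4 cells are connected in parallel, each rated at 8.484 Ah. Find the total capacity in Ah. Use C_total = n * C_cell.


C_total = 4 * 8.484 = 33.936 Ah

33.936 Ah


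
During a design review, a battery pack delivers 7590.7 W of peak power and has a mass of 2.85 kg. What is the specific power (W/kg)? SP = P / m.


Specific power = 7590.7 W / 2.85 kg = 2663 W/kg

2663 W/kg


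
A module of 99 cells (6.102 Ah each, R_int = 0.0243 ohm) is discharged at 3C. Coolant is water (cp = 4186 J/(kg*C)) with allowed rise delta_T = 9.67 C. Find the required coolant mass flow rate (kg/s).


Step 1: I = 3 * 6.102 = 18.306 A
Step 2: Q_cell = I^2 * R = 18.306^2 * 0.0243 = 8.1432 W
Step 3: Q_total = 99 * 8.1432 = 806.18 W
Step 4: m_dot = Q_total / (cp * dT) = 806.18 / (4186 * 9.67) = 0.01992 kg/s

0.01992 kg/s


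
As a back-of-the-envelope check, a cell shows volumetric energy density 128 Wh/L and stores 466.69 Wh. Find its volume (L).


V = E / ED = 466.69 / 128 = 3.646 L

3.646 L


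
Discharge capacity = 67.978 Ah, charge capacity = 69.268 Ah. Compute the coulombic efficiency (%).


Coulombic efficiency = 67.978/69.268 * 100% = 98.14%

98.14%


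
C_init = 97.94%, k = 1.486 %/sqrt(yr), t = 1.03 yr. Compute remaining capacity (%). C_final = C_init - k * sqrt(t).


Step 1: sqrt(1.03 yr) = 1.0149
Step 2: drop = 1.486 * 1.0149 = 1.5081
Step 3: C_final = 97.94 - 1.5081 = 96.43%

96.43%


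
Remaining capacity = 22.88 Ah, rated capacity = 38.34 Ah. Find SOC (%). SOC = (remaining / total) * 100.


SOC% = 22.88 / 38.34 * 100 = 59.68%

59.68%


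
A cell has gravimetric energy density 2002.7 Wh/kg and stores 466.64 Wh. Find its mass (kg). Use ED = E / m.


m = E / ED = 466.64 / 2002.7 = 0.2330 kg

0.2330 kg


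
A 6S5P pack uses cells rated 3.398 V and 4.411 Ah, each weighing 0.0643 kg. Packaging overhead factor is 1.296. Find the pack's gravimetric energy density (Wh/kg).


Step 1: V_pack = 6 * 3.398 = 20.388 V
Step 2: C_pack = 5 * 4.411 = 22.055 Ah
Step 3: E_pack = V_pack * C_pack = 20.388 * 22.055 = 449.66 Wh
Step 4: m_pack = 6 * 5 * 0.0643 * 1.296 = 2.5 kg
Step 5: ED = E_pack / m_pack = 449.66 / 2.5 = 179.9 Wh/kg

179.9 Wh/kg


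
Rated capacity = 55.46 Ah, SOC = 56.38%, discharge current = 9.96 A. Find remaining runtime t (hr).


Step 1: remaining = SOC/100 * C_total = 56.38/100 * 55.46 = 31.268 Ah
Step 2: t = remaining / I = 31.268 / 9.96 = 3.139 hr

3.139 hr


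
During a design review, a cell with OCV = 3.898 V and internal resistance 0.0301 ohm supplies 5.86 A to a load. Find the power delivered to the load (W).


Step 1: V_terminal = OCV - I*R = 3.898 - 5.86 * 0.0301 = 3.7216 V
Step 2: P_out = V_terminal * I = 3.7216 * 5.86 = 21.81 W

21.81 W


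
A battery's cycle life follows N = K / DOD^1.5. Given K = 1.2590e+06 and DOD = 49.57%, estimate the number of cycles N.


Step 1: DOD^1.5 = 49.57^1.5 = 349
Step 2: N = 1.2590e+06 / 349 = 3607 cycles

3607 cycles


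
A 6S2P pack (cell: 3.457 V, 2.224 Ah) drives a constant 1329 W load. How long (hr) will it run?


Step 1: E_pack = Ns * V_cell * Np * C_cell = 6 * 3.457 * 2 * 2.224 = 92.26 Wh
Step 2: t = E_pack / P = 92.26 / 1329 = 0.06942 hr

0.06942 hr


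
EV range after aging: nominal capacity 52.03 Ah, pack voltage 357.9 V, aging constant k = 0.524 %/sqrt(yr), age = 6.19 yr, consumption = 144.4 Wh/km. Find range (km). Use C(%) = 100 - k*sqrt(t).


Step 1: capacity retention = 100 - 0.524 * sqrt(6.19) = 100 - 0.524 * 2.488 = 98.696%
Step 2: C_now = 52.03 * 98.696/100 = 51.352 Ah
Step 3: E_pack = V * C_now = 357.9 * 51.352 = 18379 Wh
Step 4: range = E_pack / consumption = 18379 / 144.4 = 127.3 km

127.3 km


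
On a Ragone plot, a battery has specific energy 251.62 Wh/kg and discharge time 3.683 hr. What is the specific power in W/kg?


P_specific = E / t = 251.62 / 3.683 = 68.32 W/kg

68.32 W/kg


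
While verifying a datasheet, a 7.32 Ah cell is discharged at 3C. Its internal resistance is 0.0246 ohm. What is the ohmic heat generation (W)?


Step 1: I = C_rate * capacity = 3 * 7.32 = 21.96 A
Step 2: Q = I^2 * R = 21.96^2 * 0.0246 = 482.24 * 0.0246 = 11.86 W

11.86 W


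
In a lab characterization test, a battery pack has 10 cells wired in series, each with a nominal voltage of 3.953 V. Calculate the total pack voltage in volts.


With 10 cells in series at 3.953 V each, V_pack = 39.53 V

39.53 V


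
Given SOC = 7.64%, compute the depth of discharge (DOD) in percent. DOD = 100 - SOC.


Complement of SOC: DOD = 100% - 7.64% = 92.36%

92.36%


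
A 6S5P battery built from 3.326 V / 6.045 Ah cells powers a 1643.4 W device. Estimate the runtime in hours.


Step 1: E_pack = Ns * V_cell * Np * C_cell = 6 * 3.326 * 5 * 6.045 = 603.17 Wh
Step 2: t = E_pack / P = 603.17 / 1643.4 = 0.3670 hr

0.3670 hr


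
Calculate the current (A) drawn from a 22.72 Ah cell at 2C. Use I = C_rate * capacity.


I = C_rate * capacity = 2 * 22.72 = 45.44 A

45.44 A


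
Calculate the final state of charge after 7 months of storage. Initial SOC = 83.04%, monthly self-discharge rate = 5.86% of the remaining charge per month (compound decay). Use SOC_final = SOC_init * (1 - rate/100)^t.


decay = (1 - 5.86/100)^7 = 0.65527
SOC_final = 83.04 * 0.65527 = 54.41%

54.41%


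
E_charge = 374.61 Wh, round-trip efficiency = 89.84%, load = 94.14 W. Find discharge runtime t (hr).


Step 1: E_discharge = eta/100 * E_charge = 89.84/100 * 374.61 = 336.55 Wh
Step 2: t = E_discharge / P = 336.55 / 94.14 = 3.575 hr

3.575 hr


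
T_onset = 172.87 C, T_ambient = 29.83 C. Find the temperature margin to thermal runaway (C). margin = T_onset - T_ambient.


margin = T_onset - T_ambient = 172.87 - 29.83 = 143.04 C

143.04 C


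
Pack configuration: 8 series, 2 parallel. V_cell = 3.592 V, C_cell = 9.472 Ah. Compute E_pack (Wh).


E = Ns * Vcell * Np * Ccell = 8 * 3.592 * 2 * 9.472 = 544.4 Wh

544.4 Wh


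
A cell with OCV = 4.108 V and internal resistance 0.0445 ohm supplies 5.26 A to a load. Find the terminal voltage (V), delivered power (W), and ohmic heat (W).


Step 1: V_terminal = OCV - I*R = 4.108 - 5.26 * 0.0445 = 3.8739 V
Step 2: P_out = V_terminal * I = 3.8739 * 5.26 = 20.38 W
Step 3: Q = I^2 * R = 5.26^2 * 0.0445 = 1.231 W

V=3.8739 V, P=20.38 W, Q=1.231 W


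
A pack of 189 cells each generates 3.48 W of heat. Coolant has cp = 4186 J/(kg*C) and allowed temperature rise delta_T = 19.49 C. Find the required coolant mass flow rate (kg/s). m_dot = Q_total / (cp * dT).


Q_total = 189 * 3.48 = 657.72 W
m_dot = Q_total / (cp * dT) = 657.72 / (4186 * 19.49) = 0.008062 kg/s

0.008062 kg/s


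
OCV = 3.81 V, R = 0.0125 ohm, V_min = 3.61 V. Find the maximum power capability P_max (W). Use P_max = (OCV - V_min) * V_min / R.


dV = OCV - V_min = 0.2 V (so I_max = dV / R)
P_max = dV * V_min / R = 0.2 * 3.61 / 0.0125 = 57.76 W

57.76 W


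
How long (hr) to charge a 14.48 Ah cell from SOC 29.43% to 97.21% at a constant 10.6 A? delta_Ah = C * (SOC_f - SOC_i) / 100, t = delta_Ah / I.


Step 1: dSOC = 97.21% - 29.43% = 67.78%
Step 2: delta_Ah = 14.48 * 67.78 / 100 = 9.8145 Ah
Step 3: t = 9.8145 / 10.6 = 0.9259 hr

0.9259 hr


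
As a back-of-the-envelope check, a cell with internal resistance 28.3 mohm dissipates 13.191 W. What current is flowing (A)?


Convert: R = 28.3 mohm = 0.0283 ohm
I = sqrt(Q / R) = sqrt(13.191 / 0.0283) = sqrt(466.11) = 21.59 A

21.59 A


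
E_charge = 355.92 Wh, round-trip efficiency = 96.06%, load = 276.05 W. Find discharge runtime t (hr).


Step 1: E_discharge = eta/100 * E_charge = 96.06/100 * 355.92 = 341.9 Wh
Step 2: t = E_discharge / P = 341.9 / 276.05 = 1.239 hr

1.239 hr


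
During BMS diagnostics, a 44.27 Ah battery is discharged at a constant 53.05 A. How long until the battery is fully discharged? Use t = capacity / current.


Runtime = 44.27 Ah / 53.05 A = 0.8345 hr

0.8345 hr


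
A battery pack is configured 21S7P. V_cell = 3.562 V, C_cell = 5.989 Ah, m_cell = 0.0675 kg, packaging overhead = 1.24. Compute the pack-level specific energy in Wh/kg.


Step 1: V_pack = 21 * 3.562 = 74.802 V
Step 2: C_pack = 7 * 5.989 = 41.923 Ah
Step 3: E_pack = V_pack * C_pack = 74.802 * 41.923 = 3135.9 Wh
Step 4: m_pack = 21 * 7 * 0.0675 * 1.24 = 12.304 kg
Step 5: ED = E_pack / m_pack = 3135.9 / 12.304 = 254.9 Wh/kg

254.9 Wh/kg


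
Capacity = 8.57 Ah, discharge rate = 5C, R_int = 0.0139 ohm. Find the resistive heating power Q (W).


Step 1: I = C_rate * capacity = 5 * 8.57 = 42.85 A
Step 2: Q = I^2 * R = 42.85^2 * 0.0139 = 1836.1 * 0.0139 = 25.52 W

25.52 W


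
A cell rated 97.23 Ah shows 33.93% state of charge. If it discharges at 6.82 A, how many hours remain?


Step 1: remaining = SOC/100 * C_total = 33.93/100 * 97.23 = 32.99 Ah
Step 2: t = remaining / I = 32.99 / 6.82 = 4.837 hr

4.837 hr


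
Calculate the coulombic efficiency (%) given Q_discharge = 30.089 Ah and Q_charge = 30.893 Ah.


Coulombic efficiency = 30.089/30.893 * 100% = 97.40%

97.40%


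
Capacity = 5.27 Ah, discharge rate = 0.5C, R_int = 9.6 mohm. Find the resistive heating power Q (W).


Convert: R = 9.6 mohm = 0.0096 ohm
Step 1: I = C_rate * capacity = 0.5 * 5.27 = 2.635 A
Step 2: Q = I^2 * R = 2.635^2 * 0.0096 = 6.9432 * 0.0096 = 0.06665 W

0.06665 W


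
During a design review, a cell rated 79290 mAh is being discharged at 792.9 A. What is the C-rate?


Convert: capacity = 79290 mAh = 79.29 Ah
C_rate = I / capacity = 792.9 / 79.29 = 10C

10C


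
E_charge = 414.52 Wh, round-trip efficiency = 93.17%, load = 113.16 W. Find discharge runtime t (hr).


Step 1: E_discharge = eta/100 * E_charge = 93.17/100 * 414.52 = 386.21 Wh
Step 2: t = E_discharge / P = 386.21 / 113.16 = 3.413 hr

3.413 hr


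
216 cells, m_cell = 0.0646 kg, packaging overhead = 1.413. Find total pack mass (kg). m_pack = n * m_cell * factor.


Cell mass sum = 216 * 0.0646 = 13.954 kg
With overhead 1.413: m_pack = 13.954 * 1.413 = 19.72 kg

19.72 kg


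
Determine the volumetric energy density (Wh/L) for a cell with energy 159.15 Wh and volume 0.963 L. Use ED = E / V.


Volumetric ED = 159.15 Wh / 0.963 L = 165.3 Wh/L

165.3 Wh/L


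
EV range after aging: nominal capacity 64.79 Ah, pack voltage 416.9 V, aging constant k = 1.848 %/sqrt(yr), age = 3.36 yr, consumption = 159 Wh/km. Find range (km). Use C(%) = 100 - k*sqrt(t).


Step 1: capacity retention = 100 - 1.848 * sqrt(3.36) = 100 - 1.848 * 1.833 = 96.613%
Step 2: C_now = 64.79 * 96.613/100 = 62.596 Ah
Step 3: E_pack = V * C_now = 416.9 * 62.596 = 26096 Wh
Step 4: range = E_pack / consumption = 26096 / 159 = 164.1 km

164.1 km


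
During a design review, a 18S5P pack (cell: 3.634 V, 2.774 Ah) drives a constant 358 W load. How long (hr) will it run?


Step 1: E_pack = Ns * V_cell * Np * C_cell = 18 * 3.634 * 5 * 2.774 = 907.26 Wh
Step 2: t = E_pack / P = 907.26 / 358 = 2.534 hr

2.534 hr


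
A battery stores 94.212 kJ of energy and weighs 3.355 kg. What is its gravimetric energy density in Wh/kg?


Convert: E = 94.212 kJ = 26.17 Wh
ED = E / m = 26.17 / 3.355 = 7.800 Wh/kg

7.800 Wh/kg


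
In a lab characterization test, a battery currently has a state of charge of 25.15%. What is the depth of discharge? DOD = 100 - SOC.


Complement of SOC: DOD = 100% - 25.15% = 74.85%

74.85%


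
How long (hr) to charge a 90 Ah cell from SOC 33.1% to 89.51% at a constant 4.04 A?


delta_Ah = 90 * (89.51 - 33.1) / 100 = 50.769 Ah
t = delta_Ah / I = 50.769 / 4.04 = 12.57 hr

12.57 hr


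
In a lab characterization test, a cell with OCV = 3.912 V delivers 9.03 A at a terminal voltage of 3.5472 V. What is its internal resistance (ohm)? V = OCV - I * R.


R = (OCV - V) / I = (3.912 - 3.5472) / 9.03 = 0.04040 ohm

0.04040 ohm


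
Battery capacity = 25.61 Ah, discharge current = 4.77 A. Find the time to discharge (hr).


t = capacity / current = 25.61 / 4.77 = 5.369 hr

5.369 hr


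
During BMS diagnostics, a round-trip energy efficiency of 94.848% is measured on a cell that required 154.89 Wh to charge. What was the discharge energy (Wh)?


E_dis = eta/100 * E_chg = 94.848/100 * 154.89 = 146.9 Wh

146.9 Wh


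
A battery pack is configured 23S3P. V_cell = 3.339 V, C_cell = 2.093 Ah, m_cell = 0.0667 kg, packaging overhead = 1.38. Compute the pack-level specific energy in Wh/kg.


Step 1: V_pack = 23 * 3.339 = 76.797 V
Step 2: C_pack = 3 * 2.093 = 6.279 Ah
Step 3: E_pack = V_pack * C_pack = 76.797 * 6.279 = 482.21 Wh
Step 4: m_pack = 23 * 3 * 0.0667 * 1.38 = 6.3512 kg
Step 5: ED = E_pack / m_pack = 482.21 / 6.3512 = 75.92 Wh/kg

75.92 Wh/kg


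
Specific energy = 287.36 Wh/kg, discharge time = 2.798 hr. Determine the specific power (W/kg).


Specific power = 287.36 Wh/kg / 2.798 hr = 102.7 W/kg

102.7 W/kg


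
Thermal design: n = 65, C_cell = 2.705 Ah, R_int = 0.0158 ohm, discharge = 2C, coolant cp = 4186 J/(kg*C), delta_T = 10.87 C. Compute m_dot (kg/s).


Step 1: I = 2 * 2.705 = 5.41 A
Step 2: Q_cell = I^2 * R = 5.41^2 * 0.0158 = 0.46244 W
Step 3: Q_total = 65 * 0.46244 = 30.059 W
Step 4: m_dot = Q_total / (cp * dT) = 30.059 / (4186 * 10.87) = 6.606e-04 kg/s

6.606e-04 kg/s


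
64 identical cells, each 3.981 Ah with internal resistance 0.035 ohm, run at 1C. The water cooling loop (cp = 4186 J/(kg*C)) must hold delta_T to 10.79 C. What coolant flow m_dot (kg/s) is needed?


Step 1: I = 1 * 3.981 = 3.981 A
Step 2: Q_cell = I^2 * R = 3.981^2 * 0.035 = 0.55469 W
Step 3: Q_total = 64 * 0.55469 = 35.5 W
Step 4: m_dot = Q_total / (cp * dT) = 35.5 / (4186 * 10.79) = 7.860e-04 kg/s

7.860e-04 kg/s


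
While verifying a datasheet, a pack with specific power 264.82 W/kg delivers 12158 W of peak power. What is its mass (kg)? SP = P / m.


m = P / SP = 12158 / 264.82 = 45.91 kg

45.91 kg


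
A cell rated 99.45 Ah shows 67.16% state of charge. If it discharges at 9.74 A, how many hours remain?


Step 1: remaining = SOC/100 * C_total = 67.16/100 * 99.45 = 66.791 Ah
Step 2: t = remaining / I = 66.791 / 9.74 = 6.857 hr

6.857 hr


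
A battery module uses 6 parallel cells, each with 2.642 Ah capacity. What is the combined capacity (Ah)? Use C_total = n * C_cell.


Parallel capacities add: 6 * 2.642 Ah = 15.852 Ah

15.852 Ah


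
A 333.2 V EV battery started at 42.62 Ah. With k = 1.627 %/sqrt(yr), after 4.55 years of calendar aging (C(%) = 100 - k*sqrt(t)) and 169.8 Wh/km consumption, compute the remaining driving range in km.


Step 1: capacity retention = 100 - 1.627 * sqrt(4.55) = 100 - 1.627 * 2.1331 = 96.529%
Step 2: C_now = 42.62 * 96.529/100 = 41.141 Ah
Step 3: E_pack = V * C_now = 333.2 * 41.141 = 13708 Wh
Step 4: range = E_pack / consumption = 13708 / 169.8 = 80.73 km

80.73 km


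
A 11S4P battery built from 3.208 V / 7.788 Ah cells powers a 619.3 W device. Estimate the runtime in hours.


Step 1: E_pack = Ns * V_cell * Np * C_cell = 11 * 3.208 * 4 * 7.788 = 1099.3 Wh
Step 2: t = E_pack / P = 1099.3 / 619.3 = 1.775 hr

1.775 hr


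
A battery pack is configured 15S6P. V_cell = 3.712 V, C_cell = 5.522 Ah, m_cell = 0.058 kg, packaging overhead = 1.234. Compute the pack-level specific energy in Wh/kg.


Step 1: V_pack = 15 * 3.712 = 55.68 V
Step 2: C_pack = 6 * 5.522 = 33.132 Ah
Step 3: E_pack = V_pack * C_pack = 55.68 * 33.132 = 1844.8 Wh
Step 4: m_pack = 15 * 6 * 0.058 * 1.234 = 6.4415 kg
Step 5: ED = E_pack / m_pack = 1844.8 / 6.4415 = 286.4 Wh/kg

286.4 Wh/kg


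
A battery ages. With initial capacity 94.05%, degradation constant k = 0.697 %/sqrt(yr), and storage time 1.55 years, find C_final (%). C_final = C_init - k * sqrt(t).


Step 1: sqrt(1.55 yr) = 1.245
Step 2: drop = 0.697 * 1.245 = 0.86777
Step 3: C_final = 94.05 - 0.86777 = 93.18%

93.18%


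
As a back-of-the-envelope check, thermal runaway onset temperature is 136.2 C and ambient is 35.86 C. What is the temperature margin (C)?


margin = T_onset - T_ambient = 136.2 - 35.86 = 100.34 C

100.34 C


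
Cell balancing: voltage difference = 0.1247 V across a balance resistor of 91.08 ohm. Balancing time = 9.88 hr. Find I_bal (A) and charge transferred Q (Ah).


First, Ohm's law: I_bal = 0.1247 V / 91.08 ohm = 0.0013691 A
Then Q = I * t = 0.0013691 A * 9.88 hr = 0.01353 Ah

I=0.0013691 A, Q=0.01353 Ah


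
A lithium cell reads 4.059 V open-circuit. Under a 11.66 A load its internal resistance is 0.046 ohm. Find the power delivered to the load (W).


Step 1: V_terminal = OCV - I*R = 4.059 - 11.66 * 0.046 = 3.5226 V
Step 2: P_out = V_terminal * I = 3.5226 * 11.66 = 41.07 W

41.07 W


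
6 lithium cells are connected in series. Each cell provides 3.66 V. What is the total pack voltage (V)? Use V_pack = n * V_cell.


Series voltages add: 6 * 3.66 V = 21.96 V

21.96 V


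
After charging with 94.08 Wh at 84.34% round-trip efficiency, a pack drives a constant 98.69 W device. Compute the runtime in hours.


Step 1: E_discharge = eta/100 * E_charge = 84.34/100 * 94.08 = 79.347 Wh
Step 2: t = E_discharge / P = 79.347 / 98.69 = 0.8040 hr

0.8040 hr


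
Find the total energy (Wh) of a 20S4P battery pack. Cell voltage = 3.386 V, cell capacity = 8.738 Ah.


V_pack = 20 * 3.386 = 67.72 V
C_pack = 4 * 8.738 = 34.952 Ah
E = V_pack * C_pack = 67.72 * 34.952 = 2367 Wh

2367 Wh


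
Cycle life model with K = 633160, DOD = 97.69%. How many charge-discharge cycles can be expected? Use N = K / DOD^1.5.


Step 1: DOD^1.5 = 97.69^1.5 = 965.55
Step 2: N = 633160 / 965.55 = 655.8 cycles

655.8 cycles


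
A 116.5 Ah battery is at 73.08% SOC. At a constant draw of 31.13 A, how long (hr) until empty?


Step 1: remaining = SOC/100 * C_total = 73.08/100 * 116.5 = 85.138 Ah
Step 2: t = remaining / I = 85.138 / 31.13 = 2.735 hr

2.735 hr


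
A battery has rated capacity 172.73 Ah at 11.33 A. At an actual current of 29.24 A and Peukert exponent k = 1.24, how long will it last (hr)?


t_rated = C / I_rated = 172.73 / 11.33 = 15.245 hr
(I_rated/I)^k = (0.38748)^1.24 = 0.30862
t = t_rated * (I_rated/I)^k = 15.245 * 0.30862 = 4.705 hr

4.705 hr


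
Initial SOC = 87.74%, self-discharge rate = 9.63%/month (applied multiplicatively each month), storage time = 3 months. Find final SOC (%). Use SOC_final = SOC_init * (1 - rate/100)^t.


decay = (1 - 9.63/100)^3 = 0.73803
SOC_final = 87.74 * 0.73803 = 64.75%

64.75%


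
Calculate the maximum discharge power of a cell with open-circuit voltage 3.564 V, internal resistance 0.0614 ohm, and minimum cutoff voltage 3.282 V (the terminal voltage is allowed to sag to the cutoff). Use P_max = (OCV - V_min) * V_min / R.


P_max = (OCV - V_min) * V_min / R = (3.564 - 3.282) * 3.282 / 0.0614 = 0.282 * 3.282 / 0.0614 = 15.07 W

15.07 W


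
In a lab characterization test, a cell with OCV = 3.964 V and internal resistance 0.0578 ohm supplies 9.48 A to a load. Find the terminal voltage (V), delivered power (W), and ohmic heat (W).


Step 1: V_terminal = OCV - I*R = 3.964 - 9.48 * 0.0578 = 3.4161 V
Step 2: P_out = V_terminal * I = 3.4161 * 9.48 = 32.38 W
Step 3: Q = I^2 * R = 9.48^2 * 0.0578 = 5.195 W

V=3.4161 V, P=32.38 W, Q=5.195 W


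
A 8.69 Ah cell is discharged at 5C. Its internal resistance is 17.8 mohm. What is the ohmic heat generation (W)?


Convert: R = 17.8 mohm = 0.0178 ohm
Step 1: I = C_rate * capacity = 5 * 8.69 = 43.45 A
Step 2: Q = I^2 * R = 43.45^2 * 0.0178 = 1887.9 * 0.0178 = 33.60 W

33.60 W


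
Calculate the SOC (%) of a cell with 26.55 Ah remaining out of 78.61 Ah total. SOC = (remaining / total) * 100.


SOC = (remaining / total) * 100 = (26.55 / 78.61) * 100 = 33.77%

33.77%


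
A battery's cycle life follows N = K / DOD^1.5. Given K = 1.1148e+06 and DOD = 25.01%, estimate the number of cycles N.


DOD^1.5 = 125.08
N = K / DOD^1.5 = 1.1148e+06 / 125.08 = 8913

8913 cycles


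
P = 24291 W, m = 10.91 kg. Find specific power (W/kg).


SP = P / m = 24291 / 10.91 = 2226 W/kg

2226 W/kg


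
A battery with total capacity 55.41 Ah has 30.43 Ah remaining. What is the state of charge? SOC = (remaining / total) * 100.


SOC = (remaining / total) * 100 = (30.43 / 55.41) * 100 = 54.92%

54.92%


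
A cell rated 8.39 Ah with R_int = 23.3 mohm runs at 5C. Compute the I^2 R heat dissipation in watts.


Convert: R = 23.3 mohm = 0.0233 ohm
Step 1: I = C_rate * capacity = 5 * 8.39 = 41.95 A
Step 2: Q = I^2 * R = 41.95^2 * 0.0233 = 1759.8 * 0.0233 = 41.00 W

41.00 W


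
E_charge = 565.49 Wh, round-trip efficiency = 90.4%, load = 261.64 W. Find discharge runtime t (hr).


Step 1: E_discharge = eta/100 * E_charge = 90.4/100 * 565.49 = 511.2 Wh
Step 2: t = E_discharge / P = 511.2 / 261.64 = 1.954 hr

1.954 hr


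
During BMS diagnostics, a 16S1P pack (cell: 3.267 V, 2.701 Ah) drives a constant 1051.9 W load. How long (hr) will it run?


Step 1: E_pack = Ns * V_cell * Np * C_cell = 16 * 3.267 * 1 * 2.701 = 141.19 Wh
Step 2: t = E_pack / P = 141.19 / 1051.9 = 0.1342 hr

0.1342 hr


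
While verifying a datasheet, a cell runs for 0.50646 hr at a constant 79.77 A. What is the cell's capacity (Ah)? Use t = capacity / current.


C = I * t = 79.77 * 0.50646 = 40.40 Ah

40.40 Ah


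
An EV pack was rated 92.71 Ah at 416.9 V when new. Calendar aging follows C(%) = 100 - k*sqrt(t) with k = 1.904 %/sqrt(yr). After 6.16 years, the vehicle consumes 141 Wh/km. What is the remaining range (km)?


Step 1: capacity retention = 100 - 1.904 * sqrt(6.16) = 100 - 1.904 * 2.4819 = 95.274%
Step 2: C_now = 92.71 * 95.274/100 = 88.329 Ah
Step 3: E_pack = V * C_now = 416.9 * 88.329 = 36824 Wh
Step 4: range = E_pack / consumption = 36824 / 141 = 261.2 km

261.2 km


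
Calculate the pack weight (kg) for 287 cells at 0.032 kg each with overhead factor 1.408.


m_pack = n * m_cell * overhead = 287 * 0.032 * 1.408 = 12.93 kg

12.93 kg


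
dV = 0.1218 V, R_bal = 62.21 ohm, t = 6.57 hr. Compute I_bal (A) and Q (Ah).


I_bal = dV / R = 0.1218 / 62.21 = 0.0019579 A
Q = I_bal * t = 0.0019579 * 6.57 = 0.01286 Ah

I=0.0019579 A, Q=0.01286 Ah


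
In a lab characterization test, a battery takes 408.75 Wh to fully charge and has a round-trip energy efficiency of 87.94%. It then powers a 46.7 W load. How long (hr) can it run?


Step 1: E_discharge = eta/100 * E_charge = 87.94/100 * 408.75 = 359.45 Wh
Step 2: t = E_discharge / P = 359.45 / 46.7 = 7.697 hr

7.697 hr


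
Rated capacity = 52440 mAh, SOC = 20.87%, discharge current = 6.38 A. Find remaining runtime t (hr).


Convert: C_total = 52440 mAh = 52.44 Ah
Step 1: remaining = SOC/100 * C_total = 20.87/100 * 52.44 = 10.944 Ah
Step 2: t = remaining / I = 10.944 / 6.38 = 1.715 hr

1.715 hr


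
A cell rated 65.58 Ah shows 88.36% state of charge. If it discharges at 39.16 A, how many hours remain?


Step 1: remaining = SOC/100 * C_total = 88.36/100 * 65.58 = 57.946 Ah
Step 2: t = remaining / I = 57.946 / 39.16 = 1.480 hr

1.480 hr


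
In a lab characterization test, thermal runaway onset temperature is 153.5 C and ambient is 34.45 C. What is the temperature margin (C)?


margin = T_onset - T_ambient = 153.5 - 34.45 = 119.05 C

119.05 C


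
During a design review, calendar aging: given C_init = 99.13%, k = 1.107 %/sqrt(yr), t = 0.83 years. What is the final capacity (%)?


sqrt(t) = sqrt(0.83) = 0.91104
C_final = 99.13 - 1.107 * 0.91104 = 98.12%

98.12%


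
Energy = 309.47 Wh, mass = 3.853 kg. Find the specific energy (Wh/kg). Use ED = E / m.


Specific energy = 309.47 Wh / 3.853 kg = 80.32 Wh/kg

80.32 Wh/kg


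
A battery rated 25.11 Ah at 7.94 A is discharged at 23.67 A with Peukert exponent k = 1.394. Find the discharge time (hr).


Step 1: t_rated = C / I_rated = 25.11 / 7.94 = 3.1625 hr
Step 2: ratio = 7.94 / 23.67 = 0.33545
Step 3: ratio^k = 0.33545^1.394 = 0.21813
Step 4: t = t_rated * ratio^k = 3.1625 * 0.21813 = 0.6898 hr

0.6898 hr


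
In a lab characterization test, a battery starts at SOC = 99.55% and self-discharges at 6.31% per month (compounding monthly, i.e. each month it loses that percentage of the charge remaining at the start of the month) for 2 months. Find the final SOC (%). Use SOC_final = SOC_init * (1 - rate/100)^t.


decay = (1 - 6.31/100)^2 = 0.87778
SOC_final = 99.55 * 0.87778 = 87.38%

87.38%


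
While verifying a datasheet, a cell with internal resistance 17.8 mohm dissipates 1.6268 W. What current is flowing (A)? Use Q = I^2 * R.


Convert: R = 17.8 mohm = 0.0178 ohm
I = sqrt(Q / R) = sqrt(1.6268 / 0.0178) = sqrt(91.393) = 9.560 A

9.560 A


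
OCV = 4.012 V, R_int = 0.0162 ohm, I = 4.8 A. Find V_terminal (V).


IR drop = 4.8 * 0.0162 = 0.07776 V
V = 4.012 - 0.07776 = 3.934 V

3.934 V


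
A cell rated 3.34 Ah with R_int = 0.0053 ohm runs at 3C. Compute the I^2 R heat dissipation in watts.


Step 1: I = C_rate * capacity = 3 * 3.34 = 10.02 A
Step 2: Q = I^2 * R = 10.02^2 * 0.0053 = 100.4 * 0.0053 = 0.5321 W

0.5321 W


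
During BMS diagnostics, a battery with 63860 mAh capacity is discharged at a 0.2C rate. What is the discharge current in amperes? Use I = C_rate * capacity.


Convert: capacity = 63860 mAh = 63.86 Ah
I = C_rate * capacity = 0.2 * 63.86 = 12.772 A

12.772 A


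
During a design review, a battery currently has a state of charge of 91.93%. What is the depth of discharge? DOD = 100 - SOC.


DOD = 100 - SOC = 100 - 91.93 = 8.07%

8.07%


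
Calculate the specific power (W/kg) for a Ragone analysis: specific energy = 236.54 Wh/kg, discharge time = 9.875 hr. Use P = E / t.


Specific power = 236.54 Wh/kg / 9.875 hr = 23.95 W/kg

23.95 W/kg


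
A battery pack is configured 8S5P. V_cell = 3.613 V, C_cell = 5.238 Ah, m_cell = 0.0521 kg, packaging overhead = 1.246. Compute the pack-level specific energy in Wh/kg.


Step 1: V_pack = 8 * 3.613 = 28.904 V
Step 2: C_pack = 5 * 5.238 = 26.19 Ah
Step 3: E_pack = V_pack * C_pack = 28.904 * 26.19 = 757 Wh
Step 4: m_pack = 8 * 5 * 0.0521 * 1.246 = 2.5967 kg
Step 5: ED = E_pack / m_pack = 757 / 2.5967 = 291.5 Wh/kg

291.5 Wh/kg


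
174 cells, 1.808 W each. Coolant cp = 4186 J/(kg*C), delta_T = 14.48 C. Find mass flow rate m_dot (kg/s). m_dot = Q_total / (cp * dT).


Step 1: Total heat Q = 174 * 1.808 W = 314.59 W
Step 2: denom = cp * dT = 4186 * 14.48 = 60613
Step 3: m_dot = 314.59 / 60613 = 0.005190 kg/s

0.005190 kg/s


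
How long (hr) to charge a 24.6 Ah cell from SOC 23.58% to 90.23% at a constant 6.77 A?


Step 1: dSOC = 90.23% - 23.58% = 66.65%
Step 2: delta_Ah = 24.6 * 66.65 / 100 = 16.396 Ah
Step 3: t = 16.396 / 6.77 = 2.422 hr

2.422 hr


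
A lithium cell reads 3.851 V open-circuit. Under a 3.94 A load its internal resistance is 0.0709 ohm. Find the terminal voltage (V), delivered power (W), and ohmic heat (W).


Step 1: V_terminal = OCV - I*R = 3.851 - 3.94 * 0.0709 = 3.5717 V
Step 2: P_out = V_terminal * I = 3.5717 * 3.94 = 14.07 W
Step 3: Q = I^2 * R = 3.94^2 * 0.0709 = 1.101 W

V=3.5717 V, P=14.07 W, Q=1.101 W


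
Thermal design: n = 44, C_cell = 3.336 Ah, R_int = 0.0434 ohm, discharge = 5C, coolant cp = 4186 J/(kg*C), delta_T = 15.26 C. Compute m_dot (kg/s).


Step 1: I = 5 * 3.336 = 16.68 A
Step 2: Q_cell = I^2 * R = 16.68^2 * 0.0434 = 12.075 W
Step 3: Q_total = 44 * 12.075 = 531.3 W
Step 4: m_dot = Q_total / (cp * dT) = 531.3 / (4186 * 15.26) = 0.008317 kg/s

0.008317 kg/s


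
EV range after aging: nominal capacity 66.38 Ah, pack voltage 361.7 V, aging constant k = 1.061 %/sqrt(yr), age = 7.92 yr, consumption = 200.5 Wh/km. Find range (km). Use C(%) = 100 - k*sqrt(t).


Step 1: capacity retention = 100 - 1.061 * sqrt(7.92) = 100 - 1.061 * 2.8142 = 97.014%
Step 2: C_now = 66.38 * 97.014/100 = 64.398 Ah
Step 3: E_pack = V * C_now = 361.7 * 64.398 = 23293 Wh
Step 4: range = E_pack / consumption = 23293 / 200.5 = 116.2 km

116.2 km


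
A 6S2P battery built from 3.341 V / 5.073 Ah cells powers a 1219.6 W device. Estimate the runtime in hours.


Step 1: E_pack = Ns * V_cell * Np * C_cell = 6 * 3.341 * 2 * 5.073 = 203.39 Wh
Step 2: t = E_pack / P = 203.39 / 1219.6 = 0.1668 hr

0.1668 hr


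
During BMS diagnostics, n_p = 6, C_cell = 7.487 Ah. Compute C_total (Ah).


Parallel capacities add: 6 * 7.487 Ah = 44.922 Ah

44.922 Ah
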